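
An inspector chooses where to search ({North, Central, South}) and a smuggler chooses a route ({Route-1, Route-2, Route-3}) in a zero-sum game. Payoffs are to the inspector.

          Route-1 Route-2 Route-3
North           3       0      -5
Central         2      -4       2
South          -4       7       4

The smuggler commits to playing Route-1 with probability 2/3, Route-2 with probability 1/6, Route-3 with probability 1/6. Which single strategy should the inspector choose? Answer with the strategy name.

Expected payoff of North: (2/3)·3 + (1/6)·0 + (1/6)·(-5) = 7/6.
Expected payoff of Central: (2/3)·2 + (1/6)·(-4) + (1/6)·2 = 1.
Expected payoff of South: (2/3)·(-4) + (1/6)·7 + (1/6)·4 = -5/6.
The largest is 7/6, so the inspector's best response is North.

North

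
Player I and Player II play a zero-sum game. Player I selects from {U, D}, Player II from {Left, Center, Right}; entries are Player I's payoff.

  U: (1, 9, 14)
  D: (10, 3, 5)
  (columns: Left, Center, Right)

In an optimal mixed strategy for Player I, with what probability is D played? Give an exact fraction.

Row minima: U → 1, D → 3; maximin = 3.
Column maxima: Left → 10, Center → 9, Right → 14; minimax = 9.
3 ≠ 9, so there is no saddle point; optimal play is mixed.
Right is strictly dominated by Center (it gives Player I strictly more in every row), so Player II never plays it.
On the remaining 2×2 (U, D vs Left, Center):
Let Player I play U with probability p. Expected payoff against Left: 1p + 10(1−p) = −9p + 10; against Center: 9p + 3(1−p) = 6p + 3.
Setting these equal: −9p + 10 = 6p + 3 ⇒ −15p = -7 ⇒ p = 7/15, and the value is (-9)·(7/15) + 10 = 29/5.
For Player II: with q = P(Left), equating U's and D's payoffs gives −8q + 9 = 7q + 3 ⇒ q = 2/5.

8/15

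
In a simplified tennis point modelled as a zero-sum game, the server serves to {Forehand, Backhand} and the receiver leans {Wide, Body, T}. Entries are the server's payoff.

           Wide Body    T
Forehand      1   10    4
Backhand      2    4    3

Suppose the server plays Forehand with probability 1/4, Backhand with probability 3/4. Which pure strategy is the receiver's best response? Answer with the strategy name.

Wide

If the receiver plays Wide, the server's expected payoff is (1/4)·1 + (3/4)·2 = 7/4.
If the receiver plays Body, the server's expected payoff is (1/4)·10 + (3/4)·4 = 11/2.
If the receiver plays T, the server's expected payoff is (1/4)·4 + (3/4)·3 = 13/4.
The receiver minimizes the server's payoff; the smallest is 7/4, so the best response is Wide.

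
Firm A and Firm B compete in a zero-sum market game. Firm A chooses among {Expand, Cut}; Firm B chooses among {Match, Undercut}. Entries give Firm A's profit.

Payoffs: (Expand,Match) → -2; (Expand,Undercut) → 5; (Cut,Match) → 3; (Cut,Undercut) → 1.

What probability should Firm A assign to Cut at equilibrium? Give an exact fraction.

Row minima: Expand → -2, Cut → 1; maximin = 1.
Column maxima: Match → 3, Undercut → 5; minimax = 3.
1 ≠ 3, so there is no saddle point; optimal play is mixed.
Let Firm A play Expand with probability p. Expected payoff against Match: (-2)p + 3(1−p) = −5p + 3; against Undercut: 5p + 1(1−p) = 4p + 1.
Setting these equal: −5p + 3 = 4p + 1 ⇒ −9p = -2 ⇒ p = 2/9, and the value is (-5)·(2/9) + 3 = 17/9.
For Firm B: with q = P(Match), equating Expand's and Cut's payoffs gives −7q + 5 = 2q + 1 ⇒ q = 4/9.

7/9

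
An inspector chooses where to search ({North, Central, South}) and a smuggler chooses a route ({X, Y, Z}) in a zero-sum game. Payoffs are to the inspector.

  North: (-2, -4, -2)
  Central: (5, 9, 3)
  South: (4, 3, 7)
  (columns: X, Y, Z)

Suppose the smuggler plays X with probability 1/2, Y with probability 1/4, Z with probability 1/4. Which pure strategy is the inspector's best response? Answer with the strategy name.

Expected payoff of North: (1/2)·(-2) + (1/4)·(-4) + (1/4)·(-2) = -5/2.
Expected payoff of Central: (1/2)·5 + (1/4)·9 + (1/4)·3 = 11/2.
Expected payoff of South: (1/2)·4 + (1/4)·3 + (1/4)·7 = 9/2.
The largest is 11/2, so the inspector's best response is Central.

Central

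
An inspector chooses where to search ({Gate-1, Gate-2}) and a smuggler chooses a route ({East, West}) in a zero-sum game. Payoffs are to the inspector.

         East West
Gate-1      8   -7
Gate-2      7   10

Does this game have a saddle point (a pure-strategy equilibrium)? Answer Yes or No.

Row minima: Gate-1 → -7, Gate-2 → 7; maximin = 7.
Column maxima: East → 8, West → 10; minimax = 8.
7 ≠ 8, so no pure-strategy equilibrium exists.

No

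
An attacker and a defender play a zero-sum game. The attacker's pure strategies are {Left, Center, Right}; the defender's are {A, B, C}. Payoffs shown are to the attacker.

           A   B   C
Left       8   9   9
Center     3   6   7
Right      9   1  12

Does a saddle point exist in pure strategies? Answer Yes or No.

No

Row minima: Left → 8, Center → 3, Right → 1; maximin = 8.
Column maxima: A → 9, B → 9, C → 12; minimax = 9.
8 ≠ 9, so no pure-strategy equilibrium exists.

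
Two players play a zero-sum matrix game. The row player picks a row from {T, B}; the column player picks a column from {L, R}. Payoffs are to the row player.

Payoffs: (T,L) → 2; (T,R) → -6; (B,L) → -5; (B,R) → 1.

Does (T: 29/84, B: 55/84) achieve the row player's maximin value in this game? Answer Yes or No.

Against L this mix gives (29/84)·2 + (55/84)·(-5) = -31/12.
Against R this mix gives (29/84)·(-6) + (55/84)·1 = -17/12.
The column player will play L, holding the row player to -31/12. Shifting weight toward the row that does better against L would raise this floor (the equalizing mix achieves -2 against both L and R), so the proposed strategy is not optimal.

No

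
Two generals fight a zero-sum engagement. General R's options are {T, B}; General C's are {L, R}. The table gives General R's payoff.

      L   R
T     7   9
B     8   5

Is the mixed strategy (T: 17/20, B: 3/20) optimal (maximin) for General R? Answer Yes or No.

Against L this mix gives (17/20)·7 + (3/20)·8 = 143/20.
Against R this mix gives (17/20)·9 + (3/20)·5 = 42/5.
General C will play L, holding General R to 143/20. Shifting weight toward the row that does better against L would raise this floor (the equalizing mix achieves 37/5 against both L and R), so the proposed strategy is not optimal.

No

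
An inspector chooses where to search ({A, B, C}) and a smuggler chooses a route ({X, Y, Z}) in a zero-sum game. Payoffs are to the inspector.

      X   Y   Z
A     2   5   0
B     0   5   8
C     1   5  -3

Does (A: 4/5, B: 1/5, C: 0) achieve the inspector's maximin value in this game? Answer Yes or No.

Against X this mix gives (4/5)·2 + (1/5)·0 = 8/5.
Against Y this mix gives (4/5)·5 + (1/5)·5 = 5.
Against Z this mix gives (4/5)·0 + (1/5)·8 = 8/5.
All of the smuggler's active replies (X, Z) yield 8/5, and no column does worse for the inspector. The mix makes the smuggler indifferent and guarantees 8/5, so it is optimal.

Yes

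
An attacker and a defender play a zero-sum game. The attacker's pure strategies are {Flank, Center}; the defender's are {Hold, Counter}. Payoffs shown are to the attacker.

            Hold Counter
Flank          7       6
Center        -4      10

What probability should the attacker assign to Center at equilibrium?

Row minima: Flank → 6, Center → -4; maximin = 6.
Column maxima: Hold → 7, Counter → 10; minimax = 7.
6 ≠ 7, so there is no saddle point; optimal play is mixed.
Let the attacker play Flank with probability p. Expected payoff against Hold: 7p + (-4)(1−p) = 11p − 4; against Counter: 6p + 10(1−p) = −4p + 10.
Setting these equal: 11p − 4 = −4p + 10 ⇒ 15p = 14 ⇒ p = 14/15, and the value is (11)·(14/15) − 4 = 94/15.
For the defender: with q = P(Hold), equating Flank's and Center's payoffs gives q + 6 = −14q + 10 ⇒ q = 4/15.

1/15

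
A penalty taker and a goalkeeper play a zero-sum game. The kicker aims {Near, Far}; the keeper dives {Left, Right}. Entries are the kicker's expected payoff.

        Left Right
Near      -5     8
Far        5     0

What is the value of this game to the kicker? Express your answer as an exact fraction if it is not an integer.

20/9

Row minima: Near → -5, Far → 0; maximin = 0.
Column maxima: Left → 5, Right → 8; minimax = 5.
0 ≠ 5, so there is no saddle point; optimal play is mixed.
Let the kicker play Near with probability p. Expected payoff against Left: (-5)p + 5(1−p) = −10p + 5; against Right: 8p + 0(1−p) = 8p.
Setting these equal: −10p + 5 = 8p ⇒ −18p = -5 ⇒ p = 5/18, and the value is (-10)·(5/18) + 5 = 20/9.
For the keeper: with q = P(Left), equating Near's and Far's payoffs gives −13q + 8 = 5q ⇒ q = 4/9.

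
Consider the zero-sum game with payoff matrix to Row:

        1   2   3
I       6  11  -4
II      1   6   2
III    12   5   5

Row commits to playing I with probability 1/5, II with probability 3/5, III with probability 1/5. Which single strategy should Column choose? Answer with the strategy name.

If Column plays 1, Row's expected payoff is (1/5)·6 + (3/5)·1 + (1/5)·12 = 21/5.
If Column plays 2, Row's expected payoff is (1/5)·11 + (3/5)·6 + (1/5)·5 = 34/5.
If Column plays 3, Row's expected payoff is (1/5)·(-4) + (3/5)·2 + (1/5)·5 = 7/5.
Column minimizes Row's payoff; the smallest is 7/5, so the best response is 3.

3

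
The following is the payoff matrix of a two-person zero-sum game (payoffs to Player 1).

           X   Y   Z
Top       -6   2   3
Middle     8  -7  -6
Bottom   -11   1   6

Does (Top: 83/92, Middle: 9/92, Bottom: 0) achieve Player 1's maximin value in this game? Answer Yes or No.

Against X this mix gives (83/92)·(-6) + (9/92)·8 = -213/46.
Against Y this mix gives (83/92)·2 + (9/92)·(-7) = 103/92.
Against Z this mix gives (83/92)·3 + (9/92)·(-6) = 195/92.
Player 2 will play X, holding Player 1 to -213/46. Shifting weight toward the row that does better against X would raise this floor (the equalizing mix achieves -26/23 against both X and Y), so the proposed strategy is not optimal.

No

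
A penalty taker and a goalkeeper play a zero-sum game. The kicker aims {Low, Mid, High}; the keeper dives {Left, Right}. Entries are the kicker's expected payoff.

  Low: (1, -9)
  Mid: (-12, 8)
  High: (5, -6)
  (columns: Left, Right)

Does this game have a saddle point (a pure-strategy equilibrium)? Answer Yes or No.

No

Row minima: Low → -9, Mid → -12, High → -6; maximin = -6.
Column maxima: Left → 5, Right → 8; minimax = 5.
-6 ≠ 5, so no pure-strategy equilibrium exists.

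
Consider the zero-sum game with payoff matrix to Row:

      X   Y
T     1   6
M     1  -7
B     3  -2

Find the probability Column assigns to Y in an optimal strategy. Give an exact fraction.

Row minima: T → 1, M → -7, B → -2; maximin = 1.
Column maxima: X → 3, Y → 6; minimax = 3.
1 ≠ 3, so there is no saddle point; optimal play is mixed.
M is strictly dominated by B, so Row never plays it.
On the remaining 2×2 (T, B vs X, Y):
Let Row play T with probability p. Expected payoff against X: 1p + 3(1−p) = −2p + 3; against Y: 6p + (-2)(1−p) = 8p − 2.
Setting these equal: −2p + 3 = 8p − 2 ⇒ −10p = -5 ⇒ p = 1/2, and the value is (-2)·(1/2) + 3 = 2.
For Column: with q = P(X), equating T's and B's payoffs gives −5q + 6 = 5q − 2 ⇒ q = 4/5.

1/5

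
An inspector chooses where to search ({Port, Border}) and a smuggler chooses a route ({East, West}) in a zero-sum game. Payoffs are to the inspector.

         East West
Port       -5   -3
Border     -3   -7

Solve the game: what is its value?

Row minima: Port → -5, Border → -7; maximin = -5.
Column maxima: East → -3, West → -3; minimax = -3.
-5 ≠ -3, so there is no saddle point; optimal play is mixed.
Let the inspector play Port with probability p. Expected payoff against East: (-5)p + (-3)(1−p) = −2p − 3; against West: (-3)p + (-7)(1−p) = 4p − 7.
Setting these equal: −2p − 3 = 4p − 7 ⇒ −6p = -4 ⇒ p = 2/3, and the value is (-2)·(2/3) − 3 = -13/3.
For the smuggler: with q = P(East), equating Port's and Border's payoffs gives −2q − 3 = 4q − 7 ⇒ q = 2/3.

-13/3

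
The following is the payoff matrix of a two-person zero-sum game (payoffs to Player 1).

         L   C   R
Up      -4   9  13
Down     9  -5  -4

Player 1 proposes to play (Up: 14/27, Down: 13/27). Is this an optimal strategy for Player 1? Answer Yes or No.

Yes

Against L this mix gives (14/27)·(-4) + (13/27)·9 = 61/27.
Against C this mix gives (14/27)·9 + (13/27)·(-5) = 61/27.
Against R this mix gives (14/27)·13 + (13/27)·(-4) = 130/27.
All of Player 2's active replies (L, C) yield 61/27, and no column does worse for Player 1. The mix makes Player 2 indifferent and guarantees 61/27, so it is optimal.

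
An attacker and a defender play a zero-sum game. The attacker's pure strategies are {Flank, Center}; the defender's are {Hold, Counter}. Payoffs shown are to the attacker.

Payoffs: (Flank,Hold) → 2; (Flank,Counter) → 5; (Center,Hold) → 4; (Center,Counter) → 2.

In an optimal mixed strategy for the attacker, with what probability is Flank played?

Row minima: Flank → 2, Center → 2; maximin = 2.
Column maxima: Hold → 4, Counter → 5; minimax = 4.
2 ≠ 4, so there is no saddle point; optimal play is mixed.
Let the attacker play Flank with probability p. Expected payoff against Hold: 2p + 4(1−p) = −2p + 4; against Counter: 5p + 2(1−p) = 3p + 2.
Setting these equal: −2p + 4 = 3p + 2 ⇒ −5p = -2 ⇒ p = 2/5, and the value is (-2)·(2/5) + 4 = 16/5.
For the defender: with q = P(Hold), equating Flank's and Center's payoffs gives −3q + 5 = 2q + 2 ⇒ q = 3/5.

2/5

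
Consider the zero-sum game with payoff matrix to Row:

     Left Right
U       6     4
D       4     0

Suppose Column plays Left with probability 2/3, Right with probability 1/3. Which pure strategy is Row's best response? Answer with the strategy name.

Expected payoff of U: (2/3)·6 + (1/3)·4 = 16/3.
Expected payoff of D: (2/3)·4 + (1/3)·0 = 8/3.
The largest is 16/3, so Row's best response is U.

U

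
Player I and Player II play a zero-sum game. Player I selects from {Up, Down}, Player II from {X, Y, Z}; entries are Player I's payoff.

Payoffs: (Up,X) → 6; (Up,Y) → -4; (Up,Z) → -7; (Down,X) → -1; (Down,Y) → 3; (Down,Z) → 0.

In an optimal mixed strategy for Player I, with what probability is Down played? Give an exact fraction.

Row minima: Up → -7, Down → -1; maximin = -1.
Column maxima: X → 6, Y → 3, Z → 0; minimax = 0.
-1 ≠ 0, so there is no saddle point; optimal play is mixed.
Y is strictly dominated by Z (it gives Player I strictly more in every row), so Player II never plays it.
On the remaining 2×2 (Up, Down vs X, Z):
Let Player I play Up with probability p. Expected payoff against X: 6p + (-1)(1−p) = 7p − 1; against Z: (-7)p + 0(1−p) = −7p.
Setting these equal: 7p − 1 = −7p ⇒ 14p = 1 ⇒ p = 1/14, and the value is (7)·(1/14) − 1 = -1/2.
For Player II: with q = P(X), equating Up's and Down's payoffs gives 13q − 7 = −q ⇒ q = 1/2.

13/14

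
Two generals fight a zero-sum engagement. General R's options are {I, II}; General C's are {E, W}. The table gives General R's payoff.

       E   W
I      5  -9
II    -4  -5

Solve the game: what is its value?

-5

Row minima: I → -9, II → -5; maximin = -5.
Column maxima: E → 5, W → -5; minimax = -5.
Since maximin = minimax = -5, there is a saddle point and the value is -5.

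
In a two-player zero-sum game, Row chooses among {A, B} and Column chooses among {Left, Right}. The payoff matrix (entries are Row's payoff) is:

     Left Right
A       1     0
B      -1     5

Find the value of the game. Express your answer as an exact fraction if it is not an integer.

Row minima: A → 0, B → -1; maximin = 0.
Column maxima: Left → 1, Right → 5; minimax = 1.
0 ≠ 1, so there is no saddle point; optimal play is mixed.
Let Row play A with probability p. Expected payoff against Left: 1p + (-1)(1−p) = 2p − 1; against Right: 0p + 5(1−p) = −5p + 5.
Setting these equal: 2p − 1 = −5p + 5 ⇒ 7p = 6 ⇒ p = 6/7, and the value is (2)·(6/7) − 1 = 5/7.
For Column: with q = P(Left), equating A's and B's payoffs gives q = −6q + 5 ⇒ q = 5/7.

5/7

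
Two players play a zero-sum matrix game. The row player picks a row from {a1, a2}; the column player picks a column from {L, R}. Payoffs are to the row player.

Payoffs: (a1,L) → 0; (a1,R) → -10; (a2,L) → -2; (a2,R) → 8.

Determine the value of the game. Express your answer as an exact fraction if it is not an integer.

-1

Row minima: a1 → -10, a2 → -2; maximin = -2.
Column maxima: L → 0, R → 8; minimax = 0.
-2 ≠ 0, so there is no saddle point; optimal play is mixed.
Let the row player play a1 with probability p. Expected payoff against L: 0p + (-2)(1−p) = 2p − 2; against R: (-10)p + 8(1−p) = −18p + 8.
Setting these equal: 2p − 2 = −18p + 8 ⇒ 20p = 10 ⇒ p = 1/2, and the value is (2)·(1/2) − 2 = -1.
For the column player: with q = P(L), equating a1's and a2's payoffs gives 10q − 10 = −10q + 8 ⇒ q = 9/10.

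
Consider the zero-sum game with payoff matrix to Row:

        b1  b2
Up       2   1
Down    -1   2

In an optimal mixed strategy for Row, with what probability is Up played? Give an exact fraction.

3/4

Row minima: Up → 1, Down → -1; maximin = 1.
Column maxima: b1 → 2, b2 → 2; minimax = 2.
1 ≠ 2, so there is no saddle point; optimal play is mixed.
Let Row play Up with probability p. Expected payoff against b1: 2p + (-1)(1−p) = 3p − 1; against b2: 1p + 2(1−p) = −p + 2.
Setting these equal: 3p − 1 = −p + 2 ⇒ 4p = 3 ⇒ p = 3/4, and the value is (3)·(3/4) − 1 = 5/4.
For Column: with q = P(b1), equating Up's and Down's payoffs gives q + 1 = −3q + 2 ⇒ q = 1/4.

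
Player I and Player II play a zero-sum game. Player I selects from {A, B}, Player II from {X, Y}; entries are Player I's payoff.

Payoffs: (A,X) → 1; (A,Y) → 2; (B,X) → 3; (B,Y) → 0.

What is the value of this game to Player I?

3/2

Row minima: A → 1, B → 0; maximin = 1.
Column maxima: X → 3, Y → 2; minimax = 2.
1 ≠ 2, so there is no saddle point; optimal play is mixed.
Let Player I play A with probability p. Expected payoff against X: 1p + 3(1−p) = −2p + 3; against Y: 2p + 0(1−p) = 2p.
Setting these equal: −2p + 3 = 2p ⇒ −4p = -3 ⇒ p = 3/4, and the value is (-2)·(3/4) + 3 = 3/2.
For Player II: with q = P(X), equating A's and B's payoffs gives −q + 2 = 3q ⇒ q = 1/2.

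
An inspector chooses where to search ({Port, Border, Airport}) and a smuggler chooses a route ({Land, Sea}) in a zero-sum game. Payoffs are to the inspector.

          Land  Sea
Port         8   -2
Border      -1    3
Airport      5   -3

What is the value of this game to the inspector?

Row minima: Port → -2, Border → -1, Airport → -3; maximin = -1.
Column maxima: Land → 8, Sea → 3; minimax = 3.
-1 ≠ 3, so there is no saddle point; optimal play is mixed.
Airport is strictly dominated by Port, so the inspector never plays it.
On the remaining 2×2 (Port, Border vs Land, Sea):
Let the inspector play Port with probability p. Expected payoff against Land: 8p + (-1)(1−p) = 9p − 1; against Sea: (-2)p + 3(1−p) = −5p + 3.
Setting these equal: 9p − 1 = −5p + 3 ⇒ 14p = 4 ⇒ p = 2/7, and the value is (9)·(2/7) − 1 = 11/7.
For the smuggler: with q = P(Land), equating Port's and Border's payoffs gives 10q − 2 = −4q + 3 ⇒ q = 5/14.

11/7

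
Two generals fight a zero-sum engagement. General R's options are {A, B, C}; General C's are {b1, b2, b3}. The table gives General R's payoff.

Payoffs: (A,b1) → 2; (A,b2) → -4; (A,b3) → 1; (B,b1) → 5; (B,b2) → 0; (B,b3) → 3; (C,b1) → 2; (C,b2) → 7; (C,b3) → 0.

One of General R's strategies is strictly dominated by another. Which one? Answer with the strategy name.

A

B gives a strictly higher payoff than A against every column: 5 > 2, 0 > -4, 3 > 1.
So A is strictly dominated and General R never plays it.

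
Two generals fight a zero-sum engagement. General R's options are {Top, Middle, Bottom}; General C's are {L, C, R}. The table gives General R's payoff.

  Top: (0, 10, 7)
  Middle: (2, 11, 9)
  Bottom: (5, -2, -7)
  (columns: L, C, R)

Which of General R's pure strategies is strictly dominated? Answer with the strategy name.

Top

Middle gives a strictly higher payoff than Top against every column: 2 > 0, 11 > 10, 9 > 7.
So Top is strictly dominated and General R never plays it.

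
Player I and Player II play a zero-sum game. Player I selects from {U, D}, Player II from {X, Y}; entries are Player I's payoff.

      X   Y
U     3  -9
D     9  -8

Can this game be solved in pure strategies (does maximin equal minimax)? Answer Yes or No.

Yes

Row minima: U → -9, D → -8; maximin = -8.
Column maxima: X → 9, Y → -8; minimax = -8.
maximin = minimax = -8, so a saddle point exists.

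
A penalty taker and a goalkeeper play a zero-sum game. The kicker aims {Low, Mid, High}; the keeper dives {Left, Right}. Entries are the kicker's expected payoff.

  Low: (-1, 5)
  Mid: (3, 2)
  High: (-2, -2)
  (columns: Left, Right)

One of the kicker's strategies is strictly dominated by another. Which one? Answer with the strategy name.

High

Low gives a strictly higher payoff than High against every column: -1 > -2, 5 > -2.
So High is strictly dominated and the kicker never plays it.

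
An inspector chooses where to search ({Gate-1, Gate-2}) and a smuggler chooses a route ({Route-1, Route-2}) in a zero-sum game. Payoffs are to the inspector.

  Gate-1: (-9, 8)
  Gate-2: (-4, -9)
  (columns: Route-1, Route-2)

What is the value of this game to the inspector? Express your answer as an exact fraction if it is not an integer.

-113/22

Row minima: Gate-1 → -9, Gate-2 → -9; maximin = -9.
Column maxima: Route-1 → -4, Route-2 → 8; minimax = -4.
-9 ≠ -4, so there is no saddle point; optimal play is mixed.
Let the inspector play Gate-1 with probability p. Expected payoff against Route-1: (-9)p + (-4)(1−p) = −5p − 4; against Route-2: 8p + (-9)(1−p) = 17p − 9.
Setting these equal: −5p − 4 = 17p − 9 ⇒ −22p = -5 ⇒ p = 5/22, and the value is (-5)·(5/22) − 4 = -113/22.
For the smuggler: with q = P(Route-1), equating Gate-1's and Gate-2's payoffs gives −17q + 8 = 5q − 9 ⇒ q = 17/22.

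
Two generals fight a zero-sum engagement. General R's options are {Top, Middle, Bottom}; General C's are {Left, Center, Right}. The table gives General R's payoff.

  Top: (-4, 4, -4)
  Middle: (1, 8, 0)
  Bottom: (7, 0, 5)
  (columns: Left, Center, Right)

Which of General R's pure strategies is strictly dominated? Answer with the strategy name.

Top

Middle gives a strictly higher payoff than Top against every column: 1 > -4, 8 > 4, 0 > -4.
So Top is strictly dominated and General R never plays it.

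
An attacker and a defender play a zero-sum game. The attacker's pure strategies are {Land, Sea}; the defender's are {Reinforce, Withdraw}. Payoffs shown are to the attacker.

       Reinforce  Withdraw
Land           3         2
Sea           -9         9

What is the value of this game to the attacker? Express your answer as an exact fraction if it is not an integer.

45/19

Row minima: Land → 2, Sea → -9; maximin = 2.
Column maxima: Reinforce → 3, Withdraw → 9; minimax = 3.
2 ≠ 3, so there is no saddle point; optimal play is mixed.
Let the attacker play Land with probability p. Expected payoff against Reinforce: 3p + (-9)(1−p) = 12p − 9; against Withdraw: 2p + 9(1−p) = −7p + 9.
Setting these equal: 12p − 9 = −7p + 9 ⇒ 19p = 18 ⇒ p = 18/19, and the value is (12)·(18/19) − 9 = 45/19.
For the defender: with q = P(Reinforce), equating Land's and Sea's payoffs gives q + 2 = −18q + 9 ⇒ q = 7/19.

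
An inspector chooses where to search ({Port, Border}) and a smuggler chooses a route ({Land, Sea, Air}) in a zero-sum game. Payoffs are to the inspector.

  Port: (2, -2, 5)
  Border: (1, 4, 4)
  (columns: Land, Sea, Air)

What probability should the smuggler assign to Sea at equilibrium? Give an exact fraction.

1/7

Row minima: Port → -2, Border → 1; maximin = 1.
Column maxima: Land → 2, Sea → 4, Air → 5; minimax = 2.
1 ≠ 2, so there is no saddle point; optimal play is mixed.
Air is strictly dominated by Land (it gives the inspector strictly more in every row), so the smuggler never plays it.
On the remaining 2×2 (Port, Border vs Land, Sea):
Let the inspector play Port with probability p. Expected payoff against Land: 2p + 1(1−p) = p + 1; against Sea: (-2)p + 4(1−p) = −6p + 4.
Setting these equal: p + 1 = −6p + 4 ⇒ 7p = 3 ⇒ p = 3/7, and the value is (1)·(3/7) + 1 = 10/7.
For the smuggler: with q = P(Land), equating Port's and Border's payoffs gives 4q − 2 = −3q + 4 ⇒ q = 6/7.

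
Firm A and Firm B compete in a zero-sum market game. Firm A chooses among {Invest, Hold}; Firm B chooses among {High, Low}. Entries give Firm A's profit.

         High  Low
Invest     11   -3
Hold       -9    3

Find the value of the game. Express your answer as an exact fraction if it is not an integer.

3/13

Row minima: Invest → -3, Hold → -9; maximin = -3.
Column maxima: High → 11, Low → 3; minimax = 3.
-3 ≠ 3, so there is no saddle point; optimal play is mixed.
Let Firm A play Invest with probability p. Expected payoff against High: 11p + (-9)(1−p) = 20p − 9; against Low: (-3)p + 3(1−p) = −6p + 3.
Setting these equal: 20p − 9 = −6p + 3 ⇒ 26p = 12 ⇒ p = 6/13, and the value is (20)·(6/13) − 9 = 3/13.
For Firm B: with q = P(High), equating Invest's and Hold's payoffs gives 14q − 3 = −12q + 3 ⇒ q = 3/13.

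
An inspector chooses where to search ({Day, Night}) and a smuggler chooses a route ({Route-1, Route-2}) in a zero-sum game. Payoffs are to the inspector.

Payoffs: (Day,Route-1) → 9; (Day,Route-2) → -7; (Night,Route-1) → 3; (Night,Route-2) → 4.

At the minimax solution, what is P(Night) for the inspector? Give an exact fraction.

16/17

Row minima: Day → -7, Night → 3; maximin = 3.
Column maxima: Route-1 → 9, Route-2 → 4; minimax = 4.
3 ≠ 4, so there is no saddle point; optimal play is mixed.
Let the inspector play Day with probability p. Expected payoff against Route-1: 9p + 3(1−p) = 6p + 3; against Route-2: (-7)p + 4(1−p) = −11p + 4.
Setting these equal: 6p + 3 = −11p + 4 ⇒ 17p = 1 ⇒ p = 1/17, and the value is (6)·(1/17) + 3 = 57/17.
For the smuggler: with q = P(Route-1), equating Day's and Night's payoffs gives 16q − 7 = −q + 4 ⇒ q = 11/17.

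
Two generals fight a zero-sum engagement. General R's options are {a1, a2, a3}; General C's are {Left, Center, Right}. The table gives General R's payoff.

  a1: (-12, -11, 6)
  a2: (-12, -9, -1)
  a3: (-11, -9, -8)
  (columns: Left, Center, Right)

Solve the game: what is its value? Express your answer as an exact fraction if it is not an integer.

-11

Row minima: a1 → -12, a2 → -12, a3 → -11; maximin = -11.
Column maxima: Left → -11, Center → -9, Right → 6; minimax = -11.
Since maximin = minimax = -11, there is a saddle point and the value is -11.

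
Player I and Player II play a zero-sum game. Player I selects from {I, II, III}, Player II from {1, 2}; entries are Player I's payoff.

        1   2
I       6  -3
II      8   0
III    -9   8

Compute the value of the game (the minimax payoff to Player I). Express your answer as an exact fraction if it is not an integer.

64/25

Row minima: I → -3, II → 0, III → -9; maximin = 0.
Column maxima: 1 → 8, 2 → 8; minimax = 8.
0 ≠ 8, so there is no saddle point; optimal play is mixed.
I is strictly dominated by II, so Player I never plays it.
On the remaining 2×2 (II, III vs 1, 2):
Let Player I play II with probability p. Expected payoff against 1: 8p + (-9)(1−p) = 17p − 9; against 2: 0p + 8(1−p) = −8p + 8.
Setting these equal: 17p − 9 = −8p + 8 ⇒ 25p = 17 ⇒ p = 17/25, and the value is (17)·(17/25) − 9 = 64/25.
For Player II: with q = P(1), equating II's and III's payoffs gives 8q = −17q + 8 ⇒ q = 8/25.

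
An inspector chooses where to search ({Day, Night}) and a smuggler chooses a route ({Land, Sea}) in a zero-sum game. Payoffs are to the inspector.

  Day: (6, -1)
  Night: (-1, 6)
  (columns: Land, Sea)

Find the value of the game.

Row minima: Day → -1, Night → -1; maximin = -1.
Column maxima: Land → 6, Sea → 6; minimax = 6.
-1 ≠ 6, so there is no saddle point; optimal play is mixed.
Let the inspector play Day with probability p. Expected payoff against Land: 6p + (-1)(1−p) = 7p − 1; against Sea: (-1)p + 6(1−p) = −7p + 6.
Setting these equal: 7p − 1 = −7p + 6 ⇒ 14p = 7 ⇒ p = 1/2, and the value is (7)·(1/2) − 1 = 5/2.
For the smuggler: with q = P(Land), equating Day's and Night's payoffs gives 7q − 1 = −7q + 6 ⇒ q = 1/2.

5/2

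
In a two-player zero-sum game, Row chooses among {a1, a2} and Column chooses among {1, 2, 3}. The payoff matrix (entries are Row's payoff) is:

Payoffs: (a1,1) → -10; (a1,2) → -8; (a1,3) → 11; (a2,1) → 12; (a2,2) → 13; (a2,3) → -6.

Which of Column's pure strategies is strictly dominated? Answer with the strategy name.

2

1 holds Row's payoff strictly below 2 in every row: -10 < -8, 12 < 13.
So 2 is strictly dominated for Column.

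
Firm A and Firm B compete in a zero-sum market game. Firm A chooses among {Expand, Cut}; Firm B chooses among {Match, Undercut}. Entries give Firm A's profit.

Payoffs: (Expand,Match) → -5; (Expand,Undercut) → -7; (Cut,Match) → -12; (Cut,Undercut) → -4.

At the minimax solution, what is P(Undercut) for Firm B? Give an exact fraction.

7/10

Row minima: Expand → -7, Cut → -12; maximin = -7.
Column maxima: Match → -5, Undercut → -4; minimax = -5.
-7 ≠ -5, so there is no saddle point; optimal play is mixed.
Let Firm A play Expand with probability p. Expected payoff against Match: (-5)p + (-12)(1−p) = 7p − 12; against Undercut: (-7)p + (-4)(1−p) = −3p − 4.
Setting these equal: 7p − 12 = −3p − 4 ⇒ 10p = 8 ⇒ p = 4/5, and the value is (7)·(4/5) − 12 = -32/5.
For Firm B: with q = P(Match), equating Expand's and Cut's payoffs gives 2q − 7 = −8q − 4 ⇒ q = 3/10.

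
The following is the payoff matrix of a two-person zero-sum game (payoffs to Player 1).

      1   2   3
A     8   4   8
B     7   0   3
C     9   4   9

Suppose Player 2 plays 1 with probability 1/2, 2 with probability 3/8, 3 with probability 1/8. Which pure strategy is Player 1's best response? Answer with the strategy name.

Expected payoff of A: (1/2)·8 + (3/8)·4 + (1/8)·8 = 13/2.
Expected payoff of B: (1/2)·7 + (3/8)·0 + (1/8)·3 = 31/8.
Expected payoff of C: (1/2)·9 + (3/8)·4 + (1/8)·9 = 57/8.
The largest is 57/8, so Player 1's best response is C.

C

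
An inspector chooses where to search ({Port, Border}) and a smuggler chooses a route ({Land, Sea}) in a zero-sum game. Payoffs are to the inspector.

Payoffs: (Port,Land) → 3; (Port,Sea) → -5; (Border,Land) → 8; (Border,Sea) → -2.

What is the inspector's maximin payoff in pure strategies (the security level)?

-2

Row minima: Port → -5, Border → -2.
The best of these is -2.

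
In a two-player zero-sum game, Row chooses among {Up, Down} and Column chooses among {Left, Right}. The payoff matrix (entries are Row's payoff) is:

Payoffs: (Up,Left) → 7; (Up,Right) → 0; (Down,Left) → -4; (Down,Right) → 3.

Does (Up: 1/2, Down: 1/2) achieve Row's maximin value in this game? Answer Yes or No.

Against Left this mix gives (1/2)·7 + (1/2)·(-4) = 3/2.
Against Right this mix gives (1/2)·0 + (1/2)·3 = 3/2.
All of Column's active replies (Left, Right) yield 3/2, and no column does worse for Row. The mix makes Column indifferent and guarantees 3/2, so it is optimal.

Yes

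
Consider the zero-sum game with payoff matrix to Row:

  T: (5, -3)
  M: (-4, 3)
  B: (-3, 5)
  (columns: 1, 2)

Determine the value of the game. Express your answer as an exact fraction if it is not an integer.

Row minima: T → -3, M → -4, B → -3; maximin = -3.
Column maxima: 1 → 5, 2 → 5; minimax = 5.
-3 ≠ 5, so there is no saddle point; optimal play is mixed.
M is strictly dominated by B, so Row never plays it.
On the remaining 2×2 (T, B vs 1, 2):
Let Row play T with probability p. Expected payoff against 1: 5p + (-3)(1−p) = 8p − 3; against 2: (-3)p + 5(1−p) = −8p + 5.
Setting these equal: 8p − 3 = −8p + 5 ⇒ 16p = 8 ⇒ p = 1/2, and the value is (8)·(1/2) − 3 = 1.
For Column: with q = P(1), equating T's and B's payoffs gives 8q − 3 = −8q + 5 ⇒ q = 1/2.

1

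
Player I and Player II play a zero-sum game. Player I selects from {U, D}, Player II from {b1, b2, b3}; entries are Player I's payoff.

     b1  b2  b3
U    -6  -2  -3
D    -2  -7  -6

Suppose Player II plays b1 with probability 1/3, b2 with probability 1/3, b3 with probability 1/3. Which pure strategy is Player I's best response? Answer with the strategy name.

U

Expected payoff of U: (1/3)·(-6) + (1/3)·(-2) + (1/3)·(-3) = -11/3.
Expected payoff of D: (1/3)·(-2) + (1/3)·(-7) + (1/3)·(-6) = -5.
The largest is -11/3, so Player I's best response is U.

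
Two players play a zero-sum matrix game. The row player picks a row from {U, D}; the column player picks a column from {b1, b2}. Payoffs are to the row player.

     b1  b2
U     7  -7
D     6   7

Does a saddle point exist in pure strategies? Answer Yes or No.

No

Row minima: U → -7, D → 6; maximin = 6.
Column maxima: b1 → 7, b2 → 7; minimax = 7.
6 ≠ 7, so no pure-strategy equilibrium exists.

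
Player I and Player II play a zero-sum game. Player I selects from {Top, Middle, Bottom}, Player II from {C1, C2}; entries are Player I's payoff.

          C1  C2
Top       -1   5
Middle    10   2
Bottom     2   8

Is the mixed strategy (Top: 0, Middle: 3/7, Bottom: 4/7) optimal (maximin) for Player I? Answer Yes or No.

Yes

Against C1 this mix gives (3/7)·10 + (4/7)·2 = 38/7.
Against C2 this mix gives (3/7)·2 + (4/7)·8 = 38/7.
All of Player II's active replies (C1, C2) yield 38/7, and no column does worse for Player I. The mix makes Player II indifferent and guarantees 38/7, so it is optimal.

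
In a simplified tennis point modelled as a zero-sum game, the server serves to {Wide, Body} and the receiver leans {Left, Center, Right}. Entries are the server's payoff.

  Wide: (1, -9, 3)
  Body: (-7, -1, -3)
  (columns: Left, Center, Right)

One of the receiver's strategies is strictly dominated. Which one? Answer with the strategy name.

Right

Left holds the server's payoff strictly below Right in every row: 1 < 3, -7 < -3.
So Right is strictly dominated for the receiver.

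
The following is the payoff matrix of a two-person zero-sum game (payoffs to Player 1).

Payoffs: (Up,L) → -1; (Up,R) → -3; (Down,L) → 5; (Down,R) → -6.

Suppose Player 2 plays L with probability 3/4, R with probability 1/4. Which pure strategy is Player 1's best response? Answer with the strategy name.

Down

Expected payoff of Up: (3/4)·(-1) + (1/4)·(-3) = -3/2.
Expected payoff of Down: (3/4)·5 + (1/4)·(-6) = 9/4.
The largest is 9/4, so Player 1's best response is Down.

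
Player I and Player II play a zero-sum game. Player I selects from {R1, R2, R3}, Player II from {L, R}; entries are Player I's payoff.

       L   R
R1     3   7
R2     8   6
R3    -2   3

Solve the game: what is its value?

19/3

Row minima: R1 → 3, R2 → 6, R3 → -2; maximin = 6.
Column maxima: L → 8, R → 7; minimax = 7.
6 ≠ 7, so there is no saddle point; optimal play is mixed.
R3 is strictly dominated by R1, so Player I never plays it.
On the remaining 2×2 (R1, R2 vs L, R):
Let Player I play R1 with probability p. Expected payoff against L: 3p + 8(1−p) = −5p + 8; against R: 7p + 6(1−p) = p + 6.
Setting these equal: −5p + 8 = p + 6 ⇒ −6p = -2 ⇒ p = 1/3, and the value is (-5)·(1/3) + 8 = 19/3.
For Player II: with q = P(L), equating R1's and R2's payoffs gives −4q + 7 = 2q + 6 ⇒ q = 1/6.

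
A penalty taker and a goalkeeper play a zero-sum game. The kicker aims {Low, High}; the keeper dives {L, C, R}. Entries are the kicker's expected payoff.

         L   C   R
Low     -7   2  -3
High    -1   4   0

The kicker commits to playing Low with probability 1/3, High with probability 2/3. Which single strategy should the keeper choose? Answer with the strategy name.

L

If the keeper plays L, the kicker's expected payoff is (1/3)·(-7) + (2/3)·(-1) = -3.
If the keeper plays C, the kicker's expected payoff is (1/3)·2 + (2/3)·4 = 10/3.
If the keeper plays R, the kicker's expected payoff is (1/3)·(-3) + (2/3)·0 = -1.
The keeper minimizes the kicker's payoff; the smallest is -3, so the best response is L.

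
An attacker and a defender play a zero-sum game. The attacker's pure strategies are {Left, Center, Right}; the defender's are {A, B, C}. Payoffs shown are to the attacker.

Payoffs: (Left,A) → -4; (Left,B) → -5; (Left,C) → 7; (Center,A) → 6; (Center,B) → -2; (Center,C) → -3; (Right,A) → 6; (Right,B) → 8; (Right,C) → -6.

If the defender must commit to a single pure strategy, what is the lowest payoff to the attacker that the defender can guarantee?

6

Column maxima: A → 6, B → 8, C → 7.
The smallest of these is 6.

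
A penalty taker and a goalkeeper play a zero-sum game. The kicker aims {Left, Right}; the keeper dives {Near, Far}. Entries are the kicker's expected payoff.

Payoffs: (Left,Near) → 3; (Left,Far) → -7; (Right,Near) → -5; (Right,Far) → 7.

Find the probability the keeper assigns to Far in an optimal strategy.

Row minima: Left → -7, Right → -5; maximin = -5.
Column maxima: Near → 3, Far → 7; minimax = 3.
-5 ≠ 3, so there is no saddle point; optimal play is mixed.
Let the kicker play Left with probability p. Expected payoff against Near: 3p + (-5)(1−p) = 8p − 5; against Far: (-7)p + 7(1−p) = −14p + 7.
Setting these equal: 8p − 5 = −14p + 7 ⇒ 22p = 12 ⇒ p = 6/11, and the value is (8)·(6/11) − 5 = -7/11.
For the keeper: with q = P(Near), equating Left's and Right's payoffs gives 10q − 7 = −12q + 7 ⇒ q = 7/11.

4/11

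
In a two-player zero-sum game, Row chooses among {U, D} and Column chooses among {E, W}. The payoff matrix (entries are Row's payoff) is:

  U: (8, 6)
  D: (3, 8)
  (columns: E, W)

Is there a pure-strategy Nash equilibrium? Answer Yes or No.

Row minima: U → 6, D → 3; maximin = 6.
Column maxima: E → 8, W → 8; minimax = 8.
6 ≠ 8, so no pure-strategy equilibrium exists.

No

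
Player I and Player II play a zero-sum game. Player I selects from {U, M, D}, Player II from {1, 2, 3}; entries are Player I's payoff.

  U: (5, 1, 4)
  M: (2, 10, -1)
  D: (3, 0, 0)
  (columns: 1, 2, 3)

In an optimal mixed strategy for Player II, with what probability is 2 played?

5/14

Row minima: U → 1, M → -1, D → 0; maximin = 1.
Column maxima: 1 → 5, 2 → 10, 3 → 4; minimax = 4.
1 ≠ 4, so there is no saddle point; optimal play is mixed.
D is strictly dominated by U, so Player I never plays it.
1 is strictly dominated by 3 (it gives Player I strictly more in every row), so Player II never plays it.
On the remaining 2×2 (U, M vs 2, 3):
Let Player I play U with probability p. Expected payoff against 2: 1p + 10(1−p) = −9p + 10; against 3: 4p + (-1)(1−p) = 5p − 1.
Setting these equal: −9p + 10 = 5p − 1 ⇒ −14p = -11 ⇒ p = 11/14, and the value is (-9)·(11/14) + 10 = 41/14.
For Player II: with q = P(2), equating U's and M's payoffs gives −3q + 4 = 11q − 1 ⇒ q = 5/14.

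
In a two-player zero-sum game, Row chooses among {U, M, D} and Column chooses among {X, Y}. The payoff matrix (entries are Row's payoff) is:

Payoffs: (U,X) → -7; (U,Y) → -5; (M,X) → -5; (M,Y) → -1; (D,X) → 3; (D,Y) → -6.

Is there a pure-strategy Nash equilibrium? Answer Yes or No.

No

Row minima: U → -7, M → -5, D → -6; maximin = -5.
Column maxima: X → 3, Y → -1; minimax = -1.
-5 ≠ -1, so no pure-strategy equilibrium exists.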